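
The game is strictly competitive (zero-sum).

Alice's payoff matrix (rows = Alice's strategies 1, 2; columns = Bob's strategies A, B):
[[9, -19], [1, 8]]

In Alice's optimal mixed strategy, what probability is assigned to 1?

1/5

Row minima are -19 and 1, so Alice's maximin is 1; column maxima are 9 and 8, so Bob's minimax is 8. These differ, so the equilibrium is in mixed strategies.
Let Alice play 1 with probability p. Bob is indifferent when 9p + (1−p) = −19p + 8(1−p), giving p = 1/5.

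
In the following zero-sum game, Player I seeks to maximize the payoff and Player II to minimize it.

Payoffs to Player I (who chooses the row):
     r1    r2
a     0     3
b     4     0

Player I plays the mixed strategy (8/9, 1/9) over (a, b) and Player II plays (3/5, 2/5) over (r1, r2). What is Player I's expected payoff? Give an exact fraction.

Against (3/5, 2/5), each row's expected payoff is a: 6/5; b: 12/5.
Taking the (8/9, 1/9)-weighted average: (8/9)·(6/5) + (1/9)·(12/5) = 4/3.

4/3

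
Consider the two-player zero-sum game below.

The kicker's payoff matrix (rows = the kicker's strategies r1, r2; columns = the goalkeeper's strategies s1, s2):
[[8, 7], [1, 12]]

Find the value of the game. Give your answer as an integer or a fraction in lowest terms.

Row minima are 7 and 1, so the kicker's maximin is 7; column maxima are 8 and 12, so the goalkeeper's minimax is 8. These differ, so the equilibrium is in mixed strategies.
Let the kicker play r1 with probability p. The goalkeeper is indifferent when 8p + (1−p) = 7p + 12(1−p), giving p = 11/12.
Let the goalkeeper play s1 with probability q. The kicker is indifferent when 8q + 7(1−q) = q + 12(1−q), giving q = 5/12.
The value is 8·(5/12) + (7)·(7/12) = 89/12.

89/12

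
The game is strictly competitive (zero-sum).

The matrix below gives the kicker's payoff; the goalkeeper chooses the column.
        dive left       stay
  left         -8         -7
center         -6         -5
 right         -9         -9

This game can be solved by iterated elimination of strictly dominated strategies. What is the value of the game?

-6

Row left is strictly dominated by row center (-6>-8, -5>-7); eliminate left.
Row right is strictly dominated by row center (-6>-9, -5>-9); eliminate right.
Column stay is strictly dominated by dive left for the goalkeeper (-6<-5); eliminate stay.
Only (center, dive left) remains, with payoff -6.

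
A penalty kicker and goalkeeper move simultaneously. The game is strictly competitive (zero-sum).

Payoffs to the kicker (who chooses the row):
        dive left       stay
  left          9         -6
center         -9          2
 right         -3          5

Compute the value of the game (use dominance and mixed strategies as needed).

27/23

Row center is strictly dominated by row right, so the kicker never plays it.
The remaining 2×2 game on (left, right) × (dive left, stay) has no saddle point. Let the kicker play left with probability p; indifference gives 9p − 3(1−p) = −6p + 5(1−p), so p = 8/23.
Similarly the goalkeeper's optimal q on dive left is 11/23, and the value is 9·(11/23) + (-6)·(12/23) = 27/23.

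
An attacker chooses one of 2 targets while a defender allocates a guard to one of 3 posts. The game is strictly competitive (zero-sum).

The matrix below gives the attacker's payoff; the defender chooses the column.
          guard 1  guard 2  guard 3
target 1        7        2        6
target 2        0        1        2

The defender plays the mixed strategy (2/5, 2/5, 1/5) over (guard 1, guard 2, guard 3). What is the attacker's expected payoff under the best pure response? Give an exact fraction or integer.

24/5

target 1: (7)·(2/5) + (2)·(2/5) + (6)·(1/5) = 24/5.
target 2: (0)·(2/5) + (1)·(2/5) + (2)·(1/5) = 4/5.
The best pure response is target 1 with expected payoff 24/5.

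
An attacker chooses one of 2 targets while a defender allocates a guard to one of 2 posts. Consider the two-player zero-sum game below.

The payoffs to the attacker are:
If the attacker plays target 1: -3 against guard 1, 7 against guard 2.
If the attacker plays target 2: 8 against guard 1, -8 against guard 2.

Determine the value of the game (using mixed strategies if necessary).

Row minima are -3 and -8, so the attacker's maximin is -3; column maxima are 8 and 7, so the defender's minimax is 7. These differ, so the equilibrium is in mixed strategies.
Let the attacker play target 1 with probability p. The defender is indifferent when −3p + 8(1−p) = 7p − 8(1−p), giving p = 8/13.
Let the defender play guard 1 with probability q. The attacker is indifferent when −3q + 7(1−q) = 8q − 8(1−q), giving q = 15/26.
The value is -3·(15/26) + (7)·(11/26) = 16/13.

16/13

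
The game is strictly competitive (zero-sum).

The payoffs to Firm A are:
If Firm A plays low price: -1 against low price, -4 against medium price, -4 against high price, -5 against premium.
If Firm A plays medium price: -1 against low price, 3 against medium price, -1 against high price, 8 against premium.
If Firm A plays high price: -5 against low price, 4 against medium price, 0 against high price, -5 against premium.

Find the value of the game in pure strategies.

-1

Row minima: -5, -1, -5 → Firm A's maximin is -1.
Column maxima: -1, 4, 0, 8 → Firm B's minimax is -1.
They coincide at (medium price, low price), so the value is -1.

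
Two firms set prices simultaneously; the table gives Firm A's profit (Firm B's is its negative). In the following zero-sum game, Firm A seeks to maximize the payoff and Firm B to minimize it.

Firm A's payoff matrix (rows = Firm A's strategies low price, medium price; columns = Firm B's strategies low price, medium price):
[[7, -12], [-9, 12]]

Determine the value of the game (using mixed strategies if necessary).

Row minima are -12 and -9, so Firm A's maximin is -9; column maxima are 7 and 12, so Firm B's minimax is 7. These differ, so the equilibrium is in mixed strategies.
Let Firm A play low price with probability p. Firm B is indifferent when 7p − 9(1−p) = −12p + 12(1−p), giving p = 21/40.
Let Firm B play low price with probability q. Firm A is indifferent when 7q − 12(1−q) = −9q + 12(1−q), giving q = 3/5.
The value is 7·(3/5) + (-12)·(2/5) = -3/5.

-3/5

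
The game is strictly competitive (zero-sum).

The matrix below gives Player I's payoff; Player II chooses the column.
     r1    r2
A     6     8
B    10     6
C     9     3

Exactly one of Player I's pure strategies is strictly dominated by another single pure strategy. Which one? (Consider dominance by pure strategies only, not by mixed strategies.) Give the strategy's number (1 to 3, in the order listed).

Compare C with B: 10 > 9, 6 > 3.
So B strictly dominates C for Player I; C is strictly dominated.

3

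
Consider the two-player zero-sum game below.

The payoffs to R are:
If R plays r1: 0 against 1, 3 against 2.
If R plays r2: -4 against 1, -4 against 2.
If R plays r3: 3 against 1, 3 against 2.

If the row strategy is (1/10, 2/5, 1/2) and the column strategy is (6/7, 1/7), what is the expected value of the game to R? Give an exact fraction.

-2/35

Against (6/7, 1/7), each row's expected payoff is r1: 3/7; r2: -4; r3: 3.
Taking the (1/10, 2/5, 1/2)-weighted average: (1/10)·(3/7) + (2/5)·(-4) + (1/2)·(3) = -2/35.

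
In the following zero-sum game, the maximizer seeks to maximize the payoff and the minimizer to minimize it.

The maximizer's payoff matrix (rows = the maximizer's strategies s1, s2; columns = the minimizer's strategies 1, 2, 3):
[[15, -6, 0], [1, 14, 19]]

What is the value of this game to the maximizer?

108/17

Column 3 is strictly dominated by 2 for the minimizer (it gives the maximizer more in every row).
The remaining 2×2 game on (s1, s2) × (1, 2) has no saddle point. Let the maximizer play s1 with probability p; indifference gives 15p + (1−p) = −6p + 14(1−p), so p = 13/34.
Similarly the minimizer's optimal q on 1 is 10/17, and the value is 15·(10/17) + (-6)·(7/17) = 108/17.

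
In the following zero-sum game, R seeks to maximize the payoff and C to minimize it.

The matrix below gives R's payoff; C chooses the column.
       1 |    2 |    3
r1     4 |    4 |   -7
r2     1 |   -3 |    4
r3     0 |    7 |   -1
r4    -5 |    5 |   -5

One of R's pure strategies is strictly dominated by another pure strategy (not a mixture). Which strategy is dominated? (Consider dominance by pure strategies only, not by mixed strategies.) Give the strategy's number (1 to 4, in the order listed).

Compare r4 with r3: 0 > -5, 7 > 5, -1 > -5.
So r3 strictly dominates r4 for R; r4 is strictly dominated.

4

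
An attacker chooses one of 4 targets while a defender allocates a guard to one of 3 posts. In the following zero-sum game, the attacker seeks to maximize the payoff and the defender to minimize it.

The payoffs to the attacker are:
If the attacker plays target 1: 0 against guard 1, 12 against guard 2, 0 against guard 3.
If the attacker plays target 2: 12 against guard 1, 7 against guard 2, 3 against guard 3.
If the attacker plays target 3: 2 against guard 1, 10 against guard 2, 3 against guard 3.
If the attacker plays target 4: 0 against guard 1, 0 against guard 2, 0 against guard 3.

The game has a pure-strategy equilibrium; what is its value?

3

Row minima: 0, 3, 2, 0 → the attacker's maximin is 3.
Column maxima: 12, 12, 3 → the defender's minimax is 3.
They coincide at (target 2, guard 3), so the value is 3.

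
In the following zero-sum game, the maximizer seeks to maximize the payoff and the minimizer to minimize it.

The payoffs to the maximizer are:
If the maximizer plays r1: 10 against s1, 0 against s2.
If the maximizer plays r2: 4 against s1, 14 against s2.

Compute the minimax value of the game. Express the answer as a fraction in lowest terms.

7

Row minima are 0 and 4, so the maximizer's maximin is 4; column maxima are 10 and 14, so the minimizer's minimax is 10. These differ, so the equilibrium is in mixed strategies.
Let the maximizer play r1 with probability p. The minimizer is indifferent when 10p + 4(1−p) = 14(1−p), giving p = 1/2.
Let the minimizer play s1 with probability q. The maximizer is indifferent when 10q = 4q + 14(1−q), giving q = 7/10.
The value is 10·(7/10) + (0)·(3/10) = 7.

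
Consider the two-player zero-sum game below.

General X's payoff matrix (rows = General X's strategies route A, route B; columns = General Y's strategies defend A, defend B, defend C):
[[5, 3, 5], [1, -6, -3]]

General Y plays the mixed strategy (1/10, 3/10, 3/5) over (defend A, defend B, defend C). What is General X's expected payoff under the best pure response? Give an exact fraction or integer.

route A: (5)·(1/10) + (3)·(3/10) + (5)·(3/5) = 22/5.
route B: (1)·(1/10) + (-6)·(3/10) + (-3)·(3/5) = -7/2.
The best pure response is route A with expected payoff 22/5.

22/5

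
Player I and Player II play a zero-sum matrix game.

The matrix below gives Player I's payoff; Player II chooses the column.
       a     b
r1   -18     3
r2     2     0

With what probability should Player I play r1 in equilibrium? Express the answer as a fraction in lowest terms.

Row minima are -18 and 0, so Player I's maximin is 0; column maxima are 2 and 3, so Player II's minimax is 2. These differ, so the equilibrium is in mixed strategies.
Let Player I play r1 with probability p. Player II is indifferent when −18p + 2(1−p) = 3p, giving p = 2/23.

2/23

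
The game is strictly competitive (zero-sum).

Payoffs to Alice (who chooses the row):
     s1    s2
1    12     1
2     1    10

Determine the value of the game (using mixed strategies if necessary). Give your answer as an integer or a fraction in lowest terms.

119/20

Row minima are 1 and 1, so Alice's maximin is 1; column maxima are 12 and 10, so Bob's minimax is 10. These differ, so the equilibrium is in mixed strategies.
Let Alice play 1 with probability p. Bob is indifferent when 12p + (1−p) = p + 10(1−p), giving p = 9/20.
Let Bob play s1 with probability q. Alice is indifferent when 12q + (1−q) = q + 10(1−q), giving q = 9/20.
The value is 12·(9/20) + (1)·(11/20) = 119/20.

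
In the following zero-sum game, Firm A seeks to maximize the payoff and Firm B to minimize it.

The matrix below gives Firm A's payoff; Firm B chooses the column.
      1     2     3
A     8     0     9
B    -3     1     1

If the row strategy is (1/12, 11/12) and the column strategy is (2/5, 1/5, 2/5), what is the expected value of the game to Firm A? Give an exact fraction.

1/60

Against (2/5, 1/5, 2/5), each row's expected payoff is A: 34/5; B: -3/5.
Taking the (1/12, 11/12)-weighted average: (1/12)·(34/5) + (11/12)·(-3/5) = 1/60.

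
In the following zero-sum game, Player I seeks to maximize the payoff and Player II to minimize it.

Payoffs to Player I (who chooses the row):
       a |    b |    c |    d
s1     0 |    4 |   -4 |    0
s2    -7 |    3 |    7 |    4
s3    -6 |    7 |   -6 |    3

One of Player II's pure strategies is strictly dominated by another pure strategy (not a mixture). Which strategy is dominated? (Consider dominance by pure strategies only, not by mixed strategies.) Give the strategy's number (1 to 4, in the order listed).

Player II prefers columns that give Player I less. Compare b with a: 0 < 4, -7 < 3, -6 < 7.
So a strictly dominates b for Player II; b is strictly dominated.

2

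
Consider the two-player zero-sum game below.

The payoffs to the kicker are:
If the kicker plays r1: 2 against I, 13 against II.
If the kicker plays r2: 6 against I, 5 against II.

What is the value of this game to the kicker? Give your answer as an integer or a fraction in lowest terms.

Row minima are 2 and 5, so the kicker's maximin is 5; column maxima are 6 and 13, so the goalkeeper's minimax is 6. These differ, so the equilibrium is in mixed strategies.
Let the kicker play r1 with probability p. The goalkeeper is indifferent when 2p + 6(1−p) = 13p + 5(1−p), giving p = 1/12.
Let the goalkeeper play I with probability q. The kicker is indifferent when 2q + 13(1−q) = 6q + 5(1−q), giving q = 2/3.
The value is 2·(2/3) + (13)·(1/3) = 17/3.

17/3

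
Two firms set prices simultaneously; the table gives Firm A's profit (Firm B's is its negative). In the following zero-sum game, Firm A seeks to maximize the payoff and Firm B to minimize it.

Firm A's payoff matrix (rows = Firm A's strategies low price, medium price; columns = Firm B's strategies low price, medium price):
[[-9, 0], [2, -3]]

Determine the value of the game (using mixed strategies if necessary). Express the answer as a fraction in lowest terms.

-27/14

Row minima are -9 and -3, so Firm A's maximin is -3; column maxima are 2 and 0, so Firm B's minimax is 0. These differ, so the equilibrium is in mixed strategies.
Let Firm A play low price with probability p. Firm B is indifferent when −9p + 2(1−p) = −3(1−p), giving p = 5/14.
Let Firm B play low price with probability q. Firm A is indifferent when −9q = 2q − 3(1−q), giving q = 3/14.
The value is -9·(3/14) + (0)·(11/14) = -27/14.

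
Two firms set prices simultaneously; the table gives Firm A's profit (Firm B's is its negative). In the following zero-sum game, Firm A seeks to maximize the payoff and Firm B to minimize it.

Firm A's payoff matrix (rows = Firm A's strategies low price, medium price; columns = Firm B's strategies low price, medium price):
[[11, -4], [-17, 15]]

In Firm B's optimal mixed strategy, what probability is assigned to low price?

Row minima are -4 and -17, so Firm A's maximin is -4; column maxima are 11 and 15, so Firm B's minimax is 11. These differ, so the equilibrium is in mixed strategies.
Let Firm B play low price with probability q. Firm A is indifferent when 11q − 4(1−q) = −17q + 15(1−q), giving q = 19/47.

19/47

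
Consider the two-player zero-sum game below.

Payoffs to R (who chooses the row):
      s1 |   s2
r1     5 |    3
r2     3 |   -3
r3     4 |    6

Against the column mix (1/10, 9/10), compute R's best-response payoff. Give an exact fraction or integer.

29/5

r1: (5)·(1/10) + (3)·(9/10) = 16/5.
r2: (3)·(1/10) + (-3)·(9/10) = -12/5.
r3: (4)·(1/10) + (6)·(9/10) = 29/5.
The best pure response is r3 with expected payoff 29/5.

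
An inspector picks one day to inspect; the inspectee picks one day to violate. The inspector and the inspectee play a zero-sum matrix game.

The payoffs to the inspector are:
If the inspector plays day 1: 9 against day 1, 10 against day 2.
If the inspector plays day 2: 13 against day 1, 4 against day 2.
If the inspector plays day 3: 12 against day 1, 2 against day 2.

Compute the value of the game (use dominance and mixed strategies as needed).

47/5

Row day 3 is strictly dominated by row day 2, so the inspector never plays it.
The remaining 2×2 game on (day 1, day 2) × (day 1, day 2) has no saddle point. Let the inspector play day 1 with probability p; indifference gives 9p + 13(1−p) = 10p + 4(1−p), so p = 9/10.
Similarly the inspectee's optimal q on day 1 is 3/5, and the value is 9·(3/5) + (10)·(2/5) = 47/5.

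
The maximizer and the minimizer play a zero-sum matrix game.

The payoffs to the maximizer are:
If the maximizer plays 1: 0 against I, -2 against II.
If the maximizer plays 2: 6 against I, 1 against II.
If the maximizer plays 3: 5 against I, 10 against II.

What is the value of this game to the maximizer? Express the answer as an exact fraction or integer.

11/2

Row 1 is strictly dominated by row 2, so the maximizer never plays it.
The remaining 2×2 game on (2, 3) × (I, II) has no saddle point. Let the maximizer play 2 with probability p; indifference gives 6p + 5(1−p) = p + 10(1−p), so p = 1/2.
Similarly the minimizer's optimal q on I is 9/10, and the value is 6·(9/10) + (1)·(1/10) = 11/2.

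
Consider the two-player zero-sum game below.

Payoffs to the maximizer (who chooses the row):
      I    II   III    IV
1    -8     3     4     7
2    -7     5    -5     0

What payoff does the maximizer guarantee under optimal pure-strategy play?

-7

Row minima: -8, -7 → the maximizer's maximin is -7.
Column maxima: -7, 5, 4, 7 → the minimizer's minimax is -7.
They coincide at (2, I), so the value is -7.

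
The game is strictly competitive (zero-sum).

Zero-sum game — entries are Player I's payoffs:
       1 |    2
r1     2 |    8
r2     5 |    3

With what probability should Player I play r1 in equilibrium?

1/4

Row minima are 2 and 3, so Player I's maximin is 3; column maxima are 5 and 8, so Player II's minimax is 5. These differ, so the equilibrium is in mixed strategies.
Let Player I play r1 with probability p. Player II is indifferent when 2p + 5(1−p) = 8p + 3(1−p), giving p = 1/4.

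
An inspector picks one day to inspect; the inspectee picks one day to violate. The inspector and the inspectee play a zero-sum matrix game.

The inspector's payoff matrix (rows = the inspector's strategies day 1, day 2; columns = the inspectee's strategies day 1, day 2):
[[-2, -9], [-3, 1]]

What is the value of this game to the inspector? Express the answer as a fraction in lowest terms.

-29/11

Row minima are -9 and -3, so the inspector's maximin is -3; column maxima are -2 and 1, so the inspectee's minimax is -2. These differ, so the equilibrium is in mixed strategies.
Let the inspector play day 1 with probability p. The inspectee is indifferent when −2p − 3(1−p) = −9p + (1−p), giving p = 4/11.
Let the inspectee play day 1 with probability q. The inspector is indifferent when −2q − 9(1−q) = −3q + (1−q), giving q = 10/11.
The value is -2·(10/11) + (-9)·(1/11) = -29/11.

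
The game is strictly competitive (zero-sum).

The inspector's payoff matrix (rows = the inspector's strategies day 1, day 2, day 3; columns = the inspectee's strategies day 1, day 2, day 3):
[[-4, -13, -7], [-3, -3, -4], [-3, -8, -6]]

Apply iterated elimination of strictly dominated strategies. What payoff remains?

-4

Column day 1 is strictly dominated by day 3 for the inspectee (-7<-4, -4<-3, -6<-3); eliminate day 1.
Row day 1 is strictly dominated by row day 2 (-3>-13, -4>-7); eliminate day 1.
Row day 3 is strictly dominated by row day 2 (-3>-8, -4>-6); eliminate day 3.
Column day 2 is strictly dominated by day 3 for the inspectee (-4<-3); eliminate day 2.
Only (day 2, day 3) remains, with payoff -4.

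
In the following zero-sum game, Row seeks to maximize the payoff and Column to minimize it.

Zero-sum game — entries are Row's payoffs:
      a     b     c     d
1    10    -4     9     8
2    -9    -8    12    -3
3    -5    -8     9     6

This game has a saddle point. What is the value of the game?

Row minima: -4, -9, -8 → Row's maximin is -4.
Column maxima: 10, -4, 12, 8 → Column's minimax is -4.
They coincide at (1, b), so the value is -4.

-4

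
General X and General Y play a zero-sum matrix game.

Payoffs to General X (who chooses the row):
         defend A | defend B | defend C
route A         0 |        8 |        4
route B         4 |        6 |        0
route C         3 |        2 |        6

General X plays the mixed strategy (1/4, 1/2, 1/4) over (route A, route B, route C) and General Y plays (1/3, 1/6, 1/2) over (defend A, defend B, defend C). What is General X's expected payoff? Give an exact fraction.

37/12

Against (1/3, 1/6, 1/2), each row's expected payoff is route A: 10/3; route B: 7/3; route C: 13/3.
Taking the (1/4, 1/2, 1/4)-weighted average: (1/4)·(10/3) + (1/2)·(7/3) + (1/4)·(13/3) = 37/12.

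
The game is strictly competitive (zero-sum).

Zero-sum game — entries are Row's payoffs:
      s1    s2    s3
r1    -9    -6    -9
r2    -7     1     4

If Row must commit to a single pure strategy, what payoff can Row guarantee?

The worst-case payoff for each row is r1: -9, r2: -7.
The best of these is -7.

-7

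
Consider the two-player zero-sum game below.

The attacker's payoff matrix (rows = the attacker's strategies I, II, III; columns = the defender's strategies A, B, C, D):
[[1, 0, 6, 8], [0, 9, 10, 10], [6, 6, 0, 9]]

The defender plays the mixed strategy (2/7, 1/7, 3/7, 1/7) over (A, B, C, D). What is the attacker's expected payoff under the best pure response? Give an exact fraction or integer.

I: (1)·(2/7) + (0)·(1/7) + (6)·(3/7) + (8)·(1/7) = 4.
II: (0)·(2/7) + (9)·(1/7) + (10)·(3/7) + (10)·(1/7) = 7.
III: (6)·(2/7) + (6)·(1/7) + (0)·(3/7) + (9)·(1/7) = 27/7.
The best pure response is II with expected payoff 7.

7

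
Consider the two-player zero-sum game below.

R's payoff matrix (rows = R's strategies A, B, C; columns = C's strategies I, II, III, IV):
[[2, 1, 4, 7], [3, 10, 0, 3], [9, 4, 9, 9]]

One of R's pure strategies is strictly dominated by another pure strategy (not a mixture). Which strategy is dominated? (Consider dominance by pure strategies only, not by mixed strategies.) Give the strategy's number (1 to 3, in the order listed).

Compare A with C: 9 > 2, 4 > 1, 9 > 4, 9 > 7.
So C strictly dominates A for R; A is strictly dominated.

1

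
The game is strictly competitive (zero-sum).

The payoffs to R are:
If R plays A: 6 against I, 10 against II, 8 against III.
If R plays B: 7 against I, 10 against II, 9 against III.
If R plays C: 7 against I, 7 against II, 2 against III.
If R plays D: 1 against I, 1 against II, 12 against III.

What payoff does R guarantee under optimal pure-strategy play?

Row minima: 6, 7, 2, 1 → R's maximin is 7.
Column maxima: 7, 10, 12 → C's minimax is 7.
They coincide at (B, I), so the value is 7.

7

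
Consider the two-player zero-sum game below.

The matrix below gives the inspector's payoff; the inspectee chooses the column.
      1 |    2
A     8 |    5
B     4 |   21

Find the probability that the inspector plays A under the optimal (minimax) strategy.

Row minima are 5 and 4, so the inspector's maximin is 5; column maxima are 8 and 21, so the inspectee's minimax is 8. These differ, so the equilibrium is in mixed strategies.
Let the inspector play A with probability p. The inspectee is indifferent when 8p + 4(1−p) = 5p + 21(1−p), giving p = 17/20.

17/20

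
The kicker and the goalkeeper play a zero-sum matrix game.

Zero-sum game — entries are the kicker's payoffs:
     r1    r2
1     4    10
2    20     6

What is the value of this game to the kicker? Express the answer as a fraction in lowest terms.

Row minima are 4 and 6, so the kicker's maximin is 6; column maxima are 20 and 10, so the goalkeeper's minimax is 10. These differ, so the equilibrium is in mixed strategies.
Let the kicker play 1 with probability p. The goalkeeper is indifferent when 4p + 20(1−p) = 10p + 6(1−p), giving p = 7/10.
Let the goalkeeper play r1 with probability q. The kicker is indifferent when 4q + 10(1−q) = 20q + 6(1−q), giving q = 1/5.
The value is 4·(1/5) + (10)·(4/5) = 44/5.

44/5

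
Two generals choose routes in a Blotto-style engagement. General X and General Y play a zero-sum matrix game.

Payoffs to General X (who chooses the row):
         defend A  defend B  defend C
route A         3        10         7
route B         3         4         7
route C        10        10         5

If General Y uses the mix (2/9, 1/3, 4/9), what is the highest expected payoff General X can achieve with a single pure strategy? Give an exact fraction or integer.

route A: (3)·(2/9) + (10)·(1/3) + (7)·(4/9) = 64/9.
route B: (3)·(2/9) + (4)·(1/3) + (7)·(4/9) = 46/9.
route C: (10)·(2/9) + (10)·(1/3) + (5)·(4/9) = 70/9.
The best pure response is route C with expected payoff 70/9.

70/9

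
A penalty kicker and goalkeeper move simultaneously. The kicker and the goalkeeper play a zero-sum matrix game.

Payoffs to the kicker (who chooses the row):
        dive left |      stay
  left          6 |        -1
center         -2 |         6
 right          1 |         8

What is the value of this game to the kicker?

7/2

Row center is strictly dominated by row right, so the kicker never plays it.
The remaining 2×2 game on (left, right) × (dive left, stay) has no saddle point. Let the kicker play left with probability p; indifference gives 6p + (1−p) = −p + 8(1−p), so p = 1/2.
Similarly the goalkeeper's optimal q on dive left is 9/14, and the value is 6·(9/14) + (-1)·(5/14) = 7/2.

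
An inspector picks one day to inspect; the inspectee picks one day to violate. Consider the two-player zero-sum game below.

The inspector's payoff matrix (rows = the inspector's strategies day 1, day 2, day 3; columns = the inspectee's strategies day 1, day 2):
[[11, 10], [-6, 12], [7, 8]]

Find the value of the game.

Row day 3 is strictly dominated by row day 1, so the inspector never plays it.
The remaining 2×2 game on (day 1, day 2) × (day 1, day 2) has no saddle point. Let the inspector play day 1 with probability p; indifference gives 11p − 6(1−p) = 10p + 12(1−p), so p = 18/19.
Similarly the inspectee's optimal q on day 1 is 2/19, and the value is 11·(2/19) + (10)·(17/19) = 192/19.

192/19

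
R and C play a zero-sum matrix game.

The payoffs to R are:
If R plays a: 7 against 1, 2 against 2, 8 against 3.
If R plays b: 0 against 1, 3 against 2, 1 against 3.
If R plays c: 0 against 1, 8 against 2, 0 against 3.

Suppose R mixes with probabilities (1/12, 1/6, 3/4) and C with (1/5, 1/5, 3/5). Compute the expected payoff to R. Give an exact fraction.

Against (1/5, 1/5, 3/5), each row's expected payoff is a: 33/5; b: 6/5; c: 8/5.
Taking the (1/12, 1/6, 3/4)-weighted average: (1/12)·(33/5) + (1/6)·(6/5) + (3/4)·(8/5) = 39/20.

39/20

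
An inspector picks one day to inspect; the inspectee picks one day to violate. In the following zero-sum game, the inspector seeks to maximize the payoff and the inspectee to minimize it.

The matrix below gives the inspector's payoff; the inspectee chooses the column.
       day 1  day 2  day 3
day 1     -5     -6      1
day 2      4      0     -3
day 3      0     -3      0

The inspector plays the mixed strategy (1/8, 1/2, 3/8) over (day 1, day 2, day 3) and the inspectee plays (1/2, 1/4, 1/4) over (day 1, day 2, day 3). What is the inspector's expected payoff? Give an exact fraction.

Against (1/2, 1/4, 1/4), each row's expected payoff is day 1: -15/4; day 2: 5/4; day 3: -3/4.
Taking the (1/8, 1/2, 3/8)-weighted average: (1/8)·(-15/4) + (1/2)·(5/4) + (3/8)·(-3/4) = -1/8.

-1/8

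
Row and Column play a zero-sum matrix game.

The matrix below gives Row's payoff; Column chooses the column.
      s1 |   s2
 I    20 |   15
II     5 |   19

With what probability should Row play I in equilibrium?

14/19

Row minima are 15 and 5, so Row's maximin is 15; column maxima are 20 and 19, so Column's minimax is 19. These differ, so the equilibrium is in mixed strategies.
Let Row play I with probability p. Column is indifferent when 20p + 5(1−p) = 15p + 19(1−p), giving p = 14/19.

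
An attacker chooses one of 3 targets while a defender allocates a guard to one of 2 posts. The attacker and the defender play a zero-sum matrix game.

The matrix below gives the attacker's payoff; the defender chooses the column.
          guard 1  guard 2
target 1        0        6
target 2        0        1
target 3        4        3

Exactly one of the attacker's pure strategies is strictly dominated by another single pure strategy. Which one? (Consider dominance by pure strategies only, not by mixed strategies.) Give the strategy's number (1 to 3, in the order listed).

2

Compare target 2 with target 3: 4 > 0, 3 > 1.
So target 3 strictly dominates target 2 for the attacker; target 2 is strictly dominated.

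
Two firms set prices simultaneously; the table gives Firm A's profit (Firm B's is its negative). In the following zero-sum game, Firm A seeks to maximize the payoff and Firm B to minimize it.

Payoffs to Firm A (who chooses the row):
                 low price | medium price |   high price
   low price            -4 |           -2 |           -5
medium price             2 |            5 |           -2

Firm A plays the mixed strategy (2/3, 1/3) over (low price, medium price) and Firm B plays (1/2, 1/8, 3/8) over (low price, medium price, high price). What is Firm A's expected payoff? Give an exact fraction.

Against (1/2, 1/8, 3/8), each row's expected payoff is low price: -33/8; medium price: 7/8.
Taking the (2/3, 1/3)-weighted average: (2/3)·(-33/8) + (1/3)·(7/8) = -59/24.

-59/24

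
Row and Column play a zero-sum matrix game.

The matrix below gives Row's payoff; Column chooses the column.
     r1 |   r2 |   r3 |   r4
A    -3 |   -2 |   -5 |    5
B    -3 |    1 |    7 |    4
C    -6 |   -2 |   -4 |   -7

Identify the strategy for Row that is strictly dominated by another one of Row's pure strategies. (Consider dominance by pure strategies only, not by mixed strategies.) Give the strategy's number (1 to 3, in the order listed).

3

Compare C with B: -3 > -6, 1 > -2, 7 > -4, 4 > -7.
So B strictly dominates C for Row; C is strictly dominated.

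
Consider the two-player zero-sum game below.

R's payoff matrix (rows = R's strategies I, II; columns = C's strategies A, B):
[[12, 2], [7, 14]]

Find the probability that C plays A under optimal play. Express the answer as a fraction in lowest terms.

Row minima are 2 and 7, so R's maximin is 7; column maxima are 12 and 14, so C's minimax is 12. These differ, so the equilibrium is in mixed strategies.
Let C play A with probability q. R is indifferent when 12q + 2(1−q) = 7q + 14(1−q), giving q = 12/17.

12/17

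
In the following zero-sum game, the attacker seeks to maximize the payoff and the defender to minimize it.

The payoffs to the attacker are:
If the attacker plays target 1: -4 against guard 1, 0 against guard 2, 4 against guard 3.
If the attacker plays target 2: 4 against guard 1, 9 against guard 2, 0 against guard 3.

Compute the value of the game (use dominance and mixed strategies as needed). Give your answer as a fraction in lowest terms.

4/3

Column guard 2 is strictly dominated by guard 1 for the defender (it gives the attacker more in every row).
The remaining 2×2 game on (target 1, target 2) × (guard 1, guard 3) has no saddle point. Let the attacker play target 1 with probability p; indifference gives −4p + 4(1−p) = 4p, so p = 1/3.
Similarly the defender's optimal q on guard 1 is 1/3, and the value is -4·(1/3) + (4)·(2/3) = 4/3.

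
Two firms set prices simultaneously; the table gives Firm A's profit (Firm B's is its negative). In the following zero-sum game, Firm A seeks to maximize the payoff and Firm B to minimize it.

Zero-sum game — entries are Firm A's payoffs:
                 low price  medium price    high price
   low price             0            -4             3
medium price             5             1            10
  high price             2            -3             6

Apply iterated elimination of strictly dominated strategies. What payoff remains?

Column high price is strictly dominated by low price for Firm B (0<3, 5<10, 2<6); eliminate high price.
Row high price is strictly dominated by row medium price (5>2, 1>-3); eliminate high price.
Row low price is strictly dominated by row medium price (5>0, 1>-4); eliminate low price.
Column low price is strictly dominated by medium price for Firm B (1<5); eliminate low price.
Only (medium price, medium price) remains, with payoff 1.

1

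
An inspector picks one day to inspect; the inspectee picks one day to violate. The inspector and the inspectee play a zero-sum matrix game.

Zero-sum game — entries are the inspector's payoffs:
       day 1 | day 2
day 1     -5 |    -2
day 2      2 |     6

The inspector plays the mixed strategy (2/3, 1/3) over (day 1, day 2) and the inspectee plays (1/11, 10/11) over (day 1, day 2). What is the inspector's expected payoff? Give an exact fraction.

4/11

Against (1/11, 10/11), each row's expected payoff is day 1: -25/11; day 2: 62/11.
Taking the (2/3, 1/3)-weighted average: (2/3)·(-25/11) + (1/3)·(62/11) = 4/11.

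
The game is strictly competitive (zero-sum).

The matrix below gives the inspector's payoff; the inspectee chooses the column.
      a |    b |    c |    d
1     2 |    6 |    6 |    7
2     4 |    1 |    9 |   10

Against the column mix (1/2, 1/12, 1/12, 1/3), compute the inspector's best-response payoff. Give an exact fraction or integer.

37/6

1: (2)·(1/2) + (6)·(1/12) + (6)·(1/12) + (7)·(1/3) = 13/3.
2: (4)·(1/2) + (1)·(1/12) + (9)·(1/12) + (10)·(1/3) = 37/6.
The best pure response is 2 with expected payoff 37/6.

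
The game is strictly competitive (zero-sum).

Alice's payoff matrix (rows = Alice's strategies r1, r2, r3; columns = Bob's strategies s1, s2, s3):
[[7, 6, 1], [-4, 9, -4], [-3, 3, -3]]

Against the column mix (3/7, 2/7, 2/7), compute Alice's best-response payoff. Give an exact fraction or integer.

5

r1: (7)·(3/7) + (6)·(2/7) + (1)·(2/7) = 5.
r2: (-4)·(3/7) + (9)·(2/7) + (-4)·(2/7) = -2/7.
r3: (-3)·(3/7) + (3)·(2/7) + (-3)·(2/7) = -9/7.
The best pure response is r1 with expected payoff 5.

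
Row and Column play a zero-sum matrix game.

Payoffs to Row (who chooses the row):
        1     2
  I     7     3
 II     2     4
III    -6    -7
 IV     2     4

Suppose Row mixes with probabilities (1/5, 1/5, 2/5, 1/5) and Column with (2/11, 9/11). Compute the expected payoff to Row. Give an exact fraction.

-29/55

Against (2/11, 9/11), each row's expected payoff is I: 41/11; II: 40/11; III: -75/11; IV: 40/11.
Taking the (1/5, 1/5, 2/5, 1/5)-weighted average: (1/5)·(41/11) + (1/5)·(40/11) + (2/5)·(-75/11) + (1/5)·(40/11) = -29/55.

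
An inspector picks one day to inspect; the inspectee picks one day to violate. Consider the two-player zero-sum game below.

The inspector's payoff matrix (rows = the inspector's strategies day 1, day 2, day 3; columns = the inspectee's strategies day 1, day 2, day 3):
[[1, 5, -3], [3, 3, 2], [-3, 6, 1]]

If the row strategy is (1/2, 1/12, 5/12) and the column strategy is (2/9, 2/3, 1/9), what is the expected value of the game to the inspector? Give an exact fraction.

355/108

Against (2/9, 2/3, 1/9), each row's expected payoff is day 1: 29/9; day 2: 26/9; day 3: 31/9.
Taking the (1/2, 1/12, 5/12)-weighted average: (1/2)·(29/9) + (1/12)·(26/9) + (5/12)·(31/9) = 355/108.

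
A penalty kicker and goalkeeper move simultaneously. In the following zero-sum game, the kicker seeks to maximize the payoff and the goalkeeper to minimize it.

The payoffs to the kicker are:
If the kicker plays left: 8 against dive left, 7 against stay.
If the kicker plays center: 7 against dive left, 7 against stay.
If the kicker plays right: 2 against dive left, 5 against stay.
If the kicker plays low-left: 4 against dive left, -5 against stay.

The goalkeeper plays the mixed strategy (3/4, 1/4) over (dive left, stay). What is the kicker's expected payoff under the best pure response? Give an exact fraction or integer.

left: (8)·(3/4) + (7)·(1/4) = 31/4.
center: (7)·(3/4) + (7)·(1/4) = 7.
right: (2)·(3/4) + (5)·(1/4) = 11/4.
low-left: (4)·(3/4) + (-5)·(1/4) = 7/4.
The best pure response is left with expected payoff 31/4.

31/4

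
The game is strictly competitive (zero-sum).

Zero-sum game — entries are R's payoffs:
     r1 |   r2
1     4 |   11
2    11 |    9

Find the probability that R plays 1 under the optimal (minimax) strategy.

2/9

Row minima are 4 and 9, so R's maximin is 9; column maxima are 11 and 11, so C's minimax is 11. These differ, so the equilibrium is in mixed strategies.
Let R play 1 with probability p. C is indifferent when 4p + 11(1−p) = 11p + 9(1−p), giving p = 2/9.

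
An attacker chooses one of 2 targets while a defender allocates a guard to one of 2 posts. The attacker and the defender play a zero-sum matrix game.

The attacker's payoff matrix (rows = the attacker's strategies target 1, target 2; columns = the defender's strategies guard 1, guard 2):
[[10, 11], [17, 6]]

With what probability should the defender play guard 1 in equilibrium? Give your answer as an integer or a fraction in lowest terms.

Row minima are 10 and 6, so the attacker's maximin is 10; column maxima are 17 and 11, so the defender's minimax is 11. These differ, so the equilibrium is in mixed strategies.
Let the defender play guard 1 with probability q. The attacker is indifferent when 10q + 11(1−q) = 17q + 6(1−q), giving q = 5/12.

5/12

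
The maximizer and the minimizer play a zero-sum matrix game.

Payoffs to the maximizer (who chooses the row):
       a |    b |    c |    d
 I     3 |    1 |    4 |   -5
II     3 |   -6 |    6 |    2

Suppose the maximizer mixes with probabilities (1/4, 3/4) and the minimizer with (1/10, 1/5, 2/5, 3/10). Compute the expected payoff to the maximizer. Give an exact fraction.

69/40

Against (1/10, 1/5, 2/5, 3/10), each row's expected payoff is I: 3/5; II: 21/10.
Taking the (1/4, 3/4)-weighted average: (1/4)·(3/5) + (3/4)·(21/10) = 69/40.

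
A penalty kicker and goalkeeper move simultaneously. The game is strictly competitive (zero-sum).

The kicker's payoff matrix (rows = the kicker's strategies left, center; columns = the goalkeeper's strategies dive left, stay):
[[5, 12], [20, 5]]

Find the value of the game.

Row minima are 5 and 5, so the kicker's maximin is 5; column maxima are 20 and 12, so the goalkeeper's minimax is 12. These differ, so the equilibrium is in mixed strategies.
Let the kicker play left with probability p. The goalkeeper is indifferent when 5p + 20(1−p) = 12p + 5(1−p), giving p = 15/22.
Let the goalkeeper play dive left with probability q. The kicker is indifferent when 5q + 12(1−q) = 20q + 5(1−q), giving q = 7/22.
The value is 5·(7/22) + (12)·(15/22) = 215/22.

215/22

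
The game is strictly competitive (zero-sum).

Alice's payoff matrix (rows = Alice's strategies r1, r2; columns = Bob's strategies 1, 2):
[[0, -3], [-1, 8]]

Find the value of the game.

Row minima are -3 and -1, so Alice's maximin is -1; column maxima are 0 and 8, so Bob's minimax is 0. These differ, so the equilibrium is in mixed strategies.
Let Alice play r1 with probability p. Bob is indifferent when −(1−p) = −3p + 8(1−p), giving p = 3/4.
Let Bob play 1 with probability q. Alice is indifferent when −3(1−q) = −q + 8(1−q), giving q = 11/12.
The value is 0·(11/12) + (-3)·(1/12) = -1/4.

-1/4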